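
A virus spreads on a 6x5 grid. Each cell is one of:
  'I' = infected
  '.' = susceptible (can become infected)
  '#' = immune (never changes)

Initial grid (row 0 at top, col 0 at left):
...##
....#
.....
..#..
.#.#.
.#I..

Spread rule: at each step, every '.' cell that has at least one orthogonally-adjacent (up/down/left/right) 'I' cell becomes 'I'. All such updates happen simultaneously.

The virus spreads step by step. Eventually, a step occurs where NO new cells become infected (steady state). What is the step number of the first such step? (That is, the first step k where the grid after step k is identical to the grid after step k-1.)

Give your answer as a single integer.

Step 0 (initial): 1 infected
Step 1: +2 new -> 3 infected
Step 2: +1 new -> 4 infected
Step 3: +1 new -> 5 infected
Step 4: +1 new -> 6 infected
Step 5: +2 new -> 8 infected
Step 6: +1 new -> 9 infected
Step 7: +2 new -> 11 infected
Step 8: +2 new -> 13 infected
Step 9: +4 new -> 17 infected
Step 10: +3 new -> 20 infected
Step 11: +2 new -> 22 infected
Step 12: +1 new -> 23 infected
Step 13: +0 new -> 23 infected

Answer: 13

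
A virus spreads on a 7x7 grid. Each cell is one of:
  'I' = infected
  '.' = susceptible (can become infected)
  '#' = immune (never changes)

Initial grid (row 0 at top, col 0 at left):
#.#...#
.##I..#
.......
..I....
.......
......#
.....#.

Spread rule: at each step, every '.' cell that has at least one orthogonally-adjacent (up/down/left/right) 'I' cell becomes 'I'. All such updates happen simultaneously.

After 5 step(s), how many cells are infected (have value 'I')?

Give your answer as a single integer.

Step 0 (initial): 2 infected
Step 1: +7 new -> 9 infected
Step 2: +9 new -> 18 infected
Step 3: +9 new -> 27 infected
Step 4: +8 new -> 35 infected
Step 5: +4 new -> 39 infected

Answer: 39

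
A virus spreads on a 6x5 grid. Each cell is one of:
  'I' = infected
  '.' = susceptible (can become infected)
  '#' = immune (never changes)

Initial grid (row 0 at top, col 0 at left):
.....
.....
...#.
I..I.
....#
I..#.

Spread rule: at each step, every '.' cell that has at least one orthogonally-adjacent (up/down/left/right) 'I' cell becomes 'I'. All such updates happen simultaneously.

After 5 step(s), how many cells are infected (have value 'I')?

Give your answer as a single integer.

Step 0 (initial): 3 infected
Step 1: +7 new -> 10 infected
Step 2: +7 new -> 17 infected
Step 3: +4 new -> 21 infected
Step 4: +4 new -> 25 infected
Step 5: +1 new -> 26 infected

Answer: 26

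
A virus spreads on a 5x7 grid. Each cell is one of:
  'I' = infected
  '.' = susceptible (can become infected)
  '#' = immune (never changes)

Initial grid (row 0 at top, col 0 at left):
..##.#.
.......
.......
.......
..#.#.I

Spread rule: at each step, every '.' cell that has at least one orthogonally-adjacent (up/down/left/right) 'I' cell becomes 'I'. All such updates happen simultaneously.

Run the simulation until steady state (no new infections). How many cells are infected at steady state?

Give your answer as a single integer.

Step 0 (initial): 1 infected
Step 1: +2 new -> 3 infected
Step 2: +2 new -> 5 infected
Step 3: +3 new -> 8 infected
Step 4: +4 new -> 12 infected
Step 5: +4 new -> 16 infected
Step 6: +4 new -> 20 infected
Step 7: +4 new -> 24 infected
Step 8: +3 new -> 27 infected
Step 9: +2 new -> 29 infected
Step 10: +1 new -> 30 infected
Step 11: +0 new -> 30 infected

Answer: 30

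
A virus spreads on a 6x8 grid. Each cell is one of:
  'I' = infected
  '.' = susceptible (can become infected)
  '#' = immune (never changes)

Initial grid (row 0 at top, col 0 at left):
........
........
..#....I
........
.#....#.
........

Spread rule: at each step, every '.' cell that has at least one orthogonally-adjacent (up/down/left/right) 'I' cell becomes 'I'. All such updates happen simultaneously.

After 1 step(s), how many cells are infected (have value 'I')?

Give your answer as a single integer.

Answer: 4

Derivation:
Step 0 (initial): 1 infected
Step 1: +3 new -> 4 infected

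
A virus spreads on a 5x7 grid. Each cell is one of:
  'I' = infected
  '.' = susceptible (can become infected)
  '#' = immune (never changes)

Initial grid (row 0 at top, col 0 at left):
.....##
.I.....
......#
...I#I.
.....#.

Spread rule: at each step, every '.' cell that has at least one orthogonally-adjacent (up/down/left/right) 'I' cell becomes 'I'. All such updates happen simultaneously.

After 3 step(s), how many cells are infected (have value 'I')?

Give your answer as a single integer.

Step 0 (initial): 3 infected
Step 1: +9 new -> 12 infected
Step 2: +11 new -> 23 infected
Step 3: +5 new -> 28 infected

Answer: 28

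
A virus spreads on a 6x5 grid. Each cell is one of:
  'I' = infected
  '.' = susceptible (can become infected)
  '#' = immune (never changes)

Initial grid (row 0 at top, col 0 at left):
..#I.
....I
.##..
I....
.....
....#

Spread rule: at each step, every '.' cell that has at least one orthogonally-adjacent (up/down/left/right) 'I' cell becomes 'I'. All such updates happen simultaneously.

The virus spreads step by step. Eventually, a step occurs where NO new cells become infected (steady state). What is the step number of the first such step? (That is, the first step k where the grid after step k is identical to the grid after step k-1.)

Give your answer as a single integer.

Step 0 (initial): 3 infected
Step 1: +6 new -> 9 infected
Step 2: +7 new -> 16 infected
Step 3: +6 new -> 22 infected
Step 4: +3 new -> 25 infected
Step 5: +1 new -> 26 infected
Step 6: +0 new -> 26 infected

Answer: 6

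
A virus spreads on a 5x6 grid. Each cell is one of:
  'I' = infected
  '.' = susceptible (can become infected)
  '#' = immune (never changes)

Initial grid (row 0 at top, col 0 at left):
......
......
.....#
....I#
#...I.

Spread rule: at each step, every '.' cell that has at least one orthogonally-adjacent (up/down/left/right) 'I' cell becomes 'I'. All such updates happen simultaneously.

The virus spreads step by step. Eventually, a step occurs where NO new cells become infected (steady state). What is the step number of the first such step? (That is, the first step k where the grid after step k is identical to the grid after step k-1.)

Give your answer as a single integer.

Answer: 8

Derivation:
Step 0 (initial): 2 infected
Step 1: +4 new -> 6 infected
Step 2: +4 new -> 10 infected
Step 3: +6 new -> 16 infected
Step 4: +5 new -> 21 infected
Step 5: +3 new -> 24 infected
Step 6: +2 new -> 26 infected
Step 7: +1 new -> 27 infected
Step 8: +0 new -> 27 infected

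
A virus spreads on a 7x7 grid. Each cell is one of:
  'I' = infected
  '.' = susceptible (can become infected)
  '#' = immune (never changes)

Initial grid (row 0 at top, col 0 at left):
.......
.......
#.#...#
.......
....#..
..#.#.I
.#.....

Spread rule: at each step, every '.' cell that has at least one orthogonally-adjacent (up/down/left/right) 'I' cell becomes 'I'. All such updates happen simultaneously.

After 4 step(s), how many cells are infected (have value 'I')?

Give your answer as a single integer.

Answer: 12

Derivation:
Step 0 (initial): 1 infected
Step 1: +3 new -> 4 infected
Step 2: +3 new -> 7 infected
Step 3: +2 new -> 9 infected
Step 4: +3 new -> 12 infected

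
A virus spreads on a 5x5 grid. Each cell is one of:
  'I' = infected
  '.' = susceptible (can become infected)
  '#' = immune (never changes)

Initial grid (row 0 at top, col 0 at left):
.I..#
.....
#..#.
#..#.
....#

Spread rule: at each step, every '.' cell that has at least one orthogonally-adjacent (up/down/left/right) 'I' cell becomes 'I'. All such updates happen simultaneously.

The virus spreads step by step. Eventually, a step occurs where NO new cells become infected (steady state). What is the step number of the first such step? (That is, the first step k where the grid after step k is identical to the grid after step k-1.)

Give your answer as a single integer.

Answer: 7

Derivation:
Step 0 (initial): 1 infected
Step 1: +3 new -> 4 infected
Step 2: +4 new -> 8 infected
Step 3: +3 new -> 11 infected
Step 4: +3 new -> 14 infected
Step 5: +3 new -> 17 infected
Step 6: +2 new -> 19 infected
Step 7: +0 new -> 19 infected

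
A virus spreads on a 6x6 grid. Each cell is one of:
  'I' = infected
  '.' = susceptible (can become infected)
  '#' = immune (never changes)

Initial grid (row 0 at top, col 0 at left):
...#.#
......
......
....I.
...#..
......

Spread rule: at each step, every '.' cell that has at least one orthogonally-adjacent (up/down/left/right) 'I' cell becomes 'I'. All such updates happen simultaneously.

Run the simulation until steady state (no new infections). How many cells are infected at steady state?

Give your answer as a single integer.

Step 0 (initial): 1 infected
Step 1: +4 new -> 5 infected
Step 2: +6 new -> 11 infected
Step 3: +8 new -> 19 infected
Step 4: +5 new -> 24 infected
Step 5: +5 new -> 29 infected
Step 6: +3 new -> 32 infected
Step 7: +1 new -> 33 infected
Step 8: +0 new -> 33 infected

Answer: 33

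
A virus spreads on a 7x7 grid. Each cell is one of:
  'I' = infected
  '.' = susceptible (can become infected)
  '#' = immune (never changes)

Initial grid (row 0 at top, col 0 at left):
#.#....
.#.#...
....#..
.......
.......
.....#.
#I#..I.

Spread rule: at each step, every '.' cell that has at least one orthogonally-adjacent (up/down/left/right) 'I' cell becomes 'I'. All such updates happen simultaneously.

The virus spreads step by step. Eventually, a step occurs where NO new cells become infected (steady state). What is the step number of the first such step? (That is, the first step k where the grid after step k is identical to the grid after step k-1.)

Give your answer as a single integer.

Answer: 11

Derivation:
Step 0 (initial): 2 infected
Step 1: +3 new -> 5 infected
Step 2: +6 new -> 11 infected
Step 3: +6 new -> 17 infected
Step 4: +7 new -> 24 infected
Step 5: +5 new -> 29 infected
Step 6: +5 new -> 34 infected
Step 7: +2 new -> 36 infected
Step 8: +2 new -> 38 infected
Step 9: +1 new -> 39 infected
Step 10: +1 new -> 40 infected
Step 11: +0 new -> 40 infected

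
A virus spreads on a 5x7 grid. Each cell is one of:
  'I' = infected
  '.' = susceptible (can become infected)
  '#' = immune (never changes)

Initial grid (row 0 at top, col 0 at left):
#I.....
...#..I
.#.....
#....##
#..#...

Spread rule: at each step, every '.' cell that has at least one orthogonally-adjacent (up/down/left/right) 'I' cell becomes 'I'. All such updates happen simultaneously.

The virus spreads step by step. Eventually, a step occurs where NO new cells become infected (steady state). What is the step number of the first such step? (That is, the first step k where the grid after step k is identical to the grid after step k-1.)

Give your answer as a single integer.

Answer: 8

Derivation:
Step 0 (initial): 2 infected
Step 1: +5 new -> 7 infected
Step 2: +6 new -> 13 infected
Step 3: +4 new -> 17 infected
Step 4: +3 new -> 20 infected
Step 5: +4 new -> 24 infected
Step 6: +2 new -> 26 infected
Step 7: +1 new -> 27 infected
Step 8: +0 new -> 27 infected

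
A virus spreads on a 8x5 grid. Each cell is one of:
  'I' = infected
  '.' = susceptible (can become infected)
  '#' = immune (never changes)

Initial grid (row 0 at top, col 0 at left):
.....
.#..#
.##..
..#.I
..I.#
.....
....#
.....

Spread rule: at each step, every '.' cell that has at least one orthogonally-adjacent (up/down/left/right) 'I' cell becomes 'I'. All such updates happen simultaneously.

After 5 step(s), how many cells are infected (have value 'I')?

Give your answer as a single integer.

Step 0 (initial): 2 infected
Step 1: +5 new -> 7 infected
Step 2: +6 new -> 13 infected
Step 3: +7 new -> 20 infected
Step 4: +6 new -> 26 infected
Step 5: +5 new -> 31 infected

Answer: 31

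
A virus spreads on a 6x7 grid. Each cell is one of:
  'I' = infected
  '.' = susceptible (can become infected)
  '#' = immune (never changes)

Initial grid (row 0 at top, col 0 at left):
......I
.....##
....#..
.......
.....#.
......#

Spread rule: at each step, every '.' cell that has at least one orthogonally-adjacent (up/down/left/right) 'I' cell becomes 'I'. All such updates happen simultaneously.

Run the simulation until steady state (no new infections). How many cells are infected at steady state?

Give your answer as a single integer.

Step 0 (initial): 1 infected
Step 1: +1 new -> 2 infected
Step 2: +1 new -> 3 infected
Step 3: +2 new -> 5 infected
Step 4: +2 new -> 7 infected
Step 5: +3 new -> 10 infected
Step 6: +4 new -> 14 infected
Step 7: +5 new -> 19 infected
Step 8: +6 new -> 25 infected
Step 9: +6 new -> 31 infected
Step 10: +5 new -> 36 infected
Step 11: +1 new -> 37 infected
Step 12: +0 new -> 37 infected

Answer: 37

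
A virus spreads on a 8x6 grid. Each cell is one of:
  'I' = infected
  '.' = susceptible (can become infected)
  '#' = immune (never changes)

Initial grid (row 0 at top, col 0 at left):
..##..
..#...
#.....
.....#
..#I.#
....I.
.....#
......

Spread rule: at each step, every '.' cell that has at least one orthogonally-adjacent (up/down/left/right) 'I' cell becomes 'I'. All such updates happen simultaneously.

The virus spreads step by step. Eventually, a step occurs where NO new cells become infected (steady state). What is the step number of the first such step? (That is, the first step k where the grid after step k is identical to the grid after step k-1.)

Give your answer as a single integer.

Step 0 (initial): 2 infected
Step 1: +5 new -> 7 infected
Step 2: +6 new -> 13 infected
Step 3: +8 new -> 21 infected
Step 4: +8 new -> 29 infected
Step 5: +6 new -> 35 infected
Step 6: +4 new -> 39 infected
Step 7: +1 new -> 40 infected
Step 8: +0 new -> 40 infected

Answer: 8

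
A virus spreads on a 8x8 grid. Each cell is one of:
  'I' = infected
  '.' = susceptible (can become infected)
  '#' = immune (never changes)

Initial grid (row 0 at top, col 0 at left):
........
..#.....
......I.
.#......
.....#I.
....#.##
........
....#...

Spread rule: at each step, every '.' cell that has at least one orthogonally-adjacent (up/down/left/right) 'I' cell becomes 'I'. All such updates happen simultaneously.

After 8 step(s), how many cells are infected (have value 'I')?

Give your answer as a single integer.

Step 0 (initial): 2 infected
Step 1: +5 new -> 7 infected
Step 2: +6 new -> 13 infected
Step 3: +5 new -> 18 infected
Step 4: +5 new -> 23 infected
Step 5: +4 new -> 27 infected
Step 6: +5 new -> 32 infected
Step 7: +6 new -> 38 infected
Step 8: +6 new -> 44 infected

Answer: 44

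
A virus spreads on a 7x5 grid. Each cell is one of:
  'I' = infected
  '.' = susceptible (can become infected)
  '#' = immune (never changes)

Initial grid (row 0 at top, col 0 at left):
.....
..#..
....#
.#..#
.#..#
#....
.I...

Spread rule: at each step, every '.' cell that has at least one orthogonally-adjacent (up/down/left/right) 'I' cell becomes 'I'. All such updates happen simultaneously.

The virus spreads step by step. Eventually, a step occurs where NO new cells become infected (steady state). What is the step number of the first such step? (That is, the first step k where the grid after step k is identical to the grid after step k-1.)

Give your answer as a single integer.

Step 0 (initial): 1 infected
Step 1: +3 new -> 4 infected
Step 2: +2 new -> 6 infected
Step 3: +3 new -> 9 infected
Step 4: +3 new -> 12 infected
Step 5: +2 new -> 14 infected
Step 6: +2 new -> 16 infected
Step 7: +3 new -> 19 infected
Step 8: +5 new -> 24 infected
Step 9: +4 new -> 28 infected
Step 10: +0 new -> 28 infected

Answer: 10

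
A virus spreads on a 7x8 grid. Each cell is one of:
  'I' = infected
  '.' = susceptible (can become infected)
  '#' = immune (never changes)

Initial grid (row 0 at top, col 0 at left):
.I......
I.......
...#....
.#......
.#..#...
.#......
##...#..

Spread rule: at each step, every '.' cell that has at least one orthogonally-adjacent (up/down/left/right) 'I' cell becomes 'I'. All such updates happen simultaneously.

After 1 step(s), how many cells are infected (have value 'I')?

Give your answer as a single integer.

Step 0 (initial): 2 infected
Step 1: +4 new -> 6 infected

Answer: 6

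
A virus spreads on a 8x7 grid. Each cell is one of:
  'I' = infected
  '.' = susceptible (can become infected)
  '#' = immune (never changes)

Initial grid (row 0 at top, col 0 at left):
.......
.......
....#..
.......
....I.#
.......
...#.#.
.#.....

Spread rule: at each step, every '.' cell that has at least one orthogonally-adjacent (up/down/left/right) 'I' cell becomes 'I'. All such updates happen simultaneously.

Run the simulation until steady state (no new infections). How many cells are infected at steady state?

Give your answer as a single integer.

Answer: 51

Derivation:
Step 0 (initial): 1 infected
Step 1: +4 new -> 5 infected
Step 2: +6 new -> 11 infected
Step 3: +8 new -> 19 infected
Step 4: +11 new -> 30 infected
Step 5: +11 new -> 41 infected
Step 6: +6 new -> 47 infected
Step 7: +3 new -> 50 infected
Step 8: +1 new -> 51 infected
Step 9: +0 new -> 51 infected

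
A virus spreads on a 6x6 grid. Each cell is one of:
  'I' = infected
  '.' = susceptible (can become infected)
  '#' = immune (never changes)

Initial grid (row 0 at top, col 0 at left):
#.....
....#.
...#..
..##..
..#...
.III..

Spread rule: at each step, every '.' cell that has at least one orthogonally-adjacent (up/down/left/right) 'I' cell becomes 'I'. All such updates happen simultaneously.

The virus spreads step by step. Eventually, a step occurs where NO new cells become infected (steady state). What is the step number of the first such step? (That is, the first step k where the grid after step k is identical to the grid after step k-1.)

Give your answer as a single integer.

Answer: 9

Derivation:
Step 0 (initial): 3 infected
Step 1: +4 new -> 7 infected
Step 2: +4 new -> 11 infected
Step 3: +4 new -> 15 infected
Step 4: +5 new -> 20 infected
Step 5: +4 new -> 24 infected
Step 6: +3 new -> 27 infected
Step 7: +2 new -> 29 infected
Step 8: +1 new -> 30 infected
Step 9: +0 new -> 30 infected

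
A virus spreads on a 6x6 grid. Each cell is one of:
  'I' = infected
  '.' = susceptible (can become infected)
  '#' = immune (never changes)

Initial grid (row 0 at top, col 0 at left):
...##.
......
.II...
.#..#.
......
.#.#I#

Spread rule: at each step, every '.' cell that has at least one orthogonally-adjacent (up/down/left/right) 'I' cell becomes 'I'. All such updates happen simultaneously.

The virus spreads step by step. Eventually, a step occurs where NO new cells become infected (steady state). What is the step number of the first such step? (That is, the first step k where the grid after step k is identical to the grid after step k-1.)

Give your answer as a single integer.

Answer: 6

Derivation:
Step 0 (initial): 3 infected
Step 1: +6 new -> 9 infected
Step 2: +10 new -> 19 infected
Step 3: +7 new -> 26 infected
Step 4: +2 new -> 28 infected
Step 5: +1 new -> 29 infected
Step 6: +0 new -> 29 infected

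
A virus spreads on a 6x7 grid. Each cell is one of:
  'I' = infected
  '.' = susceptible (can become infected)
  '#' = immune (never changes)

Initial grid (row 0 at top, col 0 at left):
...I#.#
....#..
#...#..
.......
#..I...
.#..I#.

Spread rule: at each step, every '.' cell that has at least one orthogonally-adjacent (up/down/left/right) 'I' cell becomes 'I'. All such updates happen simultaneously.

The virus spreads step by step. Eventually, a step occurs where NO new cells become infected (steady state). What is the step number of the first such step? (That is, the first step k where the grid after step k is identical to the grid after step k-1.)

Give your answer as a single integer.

Answer: 7

Derivation:
Step 0 (initial): 3 infected
Step 1: +6 new -> 9 infected
Step 2: +8 new -> 17 infected
Step 3: +6 new -> 23 infected
Step 4: +6 new -> 29 infected
Step 5: +2 new -> 31 infected
Step 6: +2 new -> 33 infected
Step 7: +0 new -> 33 infected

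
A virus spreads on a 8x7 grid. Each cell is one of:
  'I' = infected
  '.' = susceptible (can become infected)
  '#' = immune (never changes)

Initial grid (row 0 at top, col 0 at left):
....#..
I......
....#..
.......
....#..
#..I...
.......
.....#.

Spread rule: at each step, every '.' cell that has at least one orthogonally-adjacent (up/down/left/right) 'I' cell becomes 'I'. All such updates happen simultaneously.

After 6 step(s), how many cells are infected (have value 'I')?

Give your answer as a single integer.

Step 0 (initial): 2 infected
Step 1: +7 new -> 9 infected
Step 2: +11 new -> 20 infected
Step 3: +15 new -> 35 infected
Step 4: +7 new -> 42 infected
Step 5: +5 new -> 47 infected
Step 6: +3 new -> 50 infected

Answer: 50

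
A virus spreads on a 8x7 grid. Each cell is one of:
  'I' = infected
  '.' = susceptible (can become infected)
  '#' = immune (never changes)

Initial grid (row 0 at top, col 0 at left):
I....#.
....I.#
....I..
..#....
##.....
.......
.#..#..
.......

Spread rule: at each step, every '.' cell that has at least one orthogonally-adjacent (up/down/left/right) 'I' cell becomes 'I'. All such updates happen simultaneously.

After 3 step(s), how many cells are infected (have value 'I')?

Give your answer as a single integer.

Answer: 27

Derivation:
Step 0 (initial): 3 infected
Step 1: +8 new -> 11 infected
Step 2: +10 new -> 21 infected
Step 3: +6 new -> 27 infected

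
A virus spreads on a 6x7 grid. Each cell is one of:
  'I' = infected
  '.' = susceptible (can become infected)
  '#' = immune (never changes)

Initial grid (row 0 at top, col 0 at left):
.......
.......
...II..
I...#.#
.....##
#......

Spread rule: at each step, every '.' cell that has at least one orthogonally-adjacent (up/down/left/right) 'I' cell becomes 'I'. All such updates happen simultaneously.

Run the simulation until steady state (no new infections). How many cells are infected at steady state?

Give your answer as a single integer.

Answer: 37

Derivation:
Step 0 (initial): 3 infected
Step 1: +8 new -> 11 infected
Step 2: +11 new -> 22 infected
Step 3: +9 new -> 31 infected
Step 4: +4 new -> 35 infected
Step 5: +1 new -> 36 infected
Step 6: +1 new -> 37 infected
Step 7: +0 new -> 37 infected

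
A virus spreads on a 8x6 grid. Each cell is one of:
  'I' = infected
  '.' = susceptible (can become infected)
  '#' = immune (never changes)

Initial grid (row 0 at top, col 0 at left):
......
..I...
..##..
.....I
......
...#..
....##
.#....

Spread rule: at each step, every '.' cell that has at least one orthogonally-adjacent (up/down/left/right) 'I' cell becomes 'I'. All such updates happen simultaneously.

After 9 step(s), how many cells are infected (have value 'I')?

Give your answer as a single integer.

Step 0 (initial): 2 infected
Step 1: +6 new -> 8 infected
Step 2: +10 new -> 18 infected
Step 3: +8 new -> 26 infected
Step 4: +3 new -> 29 infected
Step 5: +3 new -> 32 infected
Step 6: +3 new -> 35 infected
Step 7: +3 new -> 38 infected
Step 8: +2 new -> 40 infected
Step 9: +1 new -> 41 infected

Answer: 41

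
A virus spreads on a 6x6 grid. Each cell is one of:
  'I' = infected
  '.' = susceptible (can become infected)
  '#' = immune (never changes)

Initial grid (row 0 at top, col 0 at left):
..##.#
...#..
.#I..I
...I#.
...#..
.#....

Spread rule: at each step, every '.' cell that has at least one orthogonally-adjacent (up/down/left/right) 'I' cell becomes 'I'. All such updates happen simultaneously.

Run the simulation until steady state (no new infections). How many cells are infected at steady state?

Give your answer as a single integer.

Step 0 (initial): 3 infected
Step 1: +6 new -> 9 infected
Step 2: +5 new -> 14 infected
Step 3: +8 new -> 22 infected
Step 4: +5 new -> 27 infected
Step 5: +1 new -> 28 infected
Step 6: +0 new -> 28 infected

Answer: 28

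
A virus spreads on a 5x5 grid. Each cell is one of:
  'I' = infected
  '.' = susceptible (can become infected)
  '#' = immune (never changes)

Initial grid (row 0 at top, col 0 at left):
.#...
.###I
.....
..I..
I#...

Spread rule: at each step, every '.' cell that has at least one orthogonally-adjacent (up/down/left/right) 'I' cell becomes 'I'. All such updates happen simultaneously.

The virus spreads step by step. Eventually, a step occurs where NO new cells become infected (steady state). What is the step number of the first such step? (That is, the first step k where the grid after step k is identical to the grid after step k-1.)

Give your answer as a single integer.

Step 0 (initial): 3 infected
Step 1: +7 new -> 10 infected
Step 2: +6 new -> 16 infected
Step 3: +3 new -> 19 infected
Step 4: +1 new -> 20 infected
Step 5: +0 new -> 20 infected

Answer: 5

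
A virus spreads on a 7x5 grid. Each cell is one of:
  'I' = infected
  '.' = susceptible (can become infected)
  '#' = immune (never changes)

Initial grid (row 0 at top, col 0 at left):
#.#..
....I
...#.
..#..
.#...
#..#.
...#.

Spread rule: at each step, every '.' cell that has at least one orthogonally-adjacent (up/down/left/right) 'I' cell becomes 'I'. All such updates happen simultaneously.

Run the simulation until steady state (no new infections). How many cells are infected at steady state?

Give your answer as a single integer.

Step 0 (initial): 1 infected
Step 1: +3 new -> 4 infected
Step 2: +3 new -> 7 infected
Step 3: +4 new -> 11 infected
Step 4: +5 new -> 16 infected
Step 5: +4 new -> 20 infected
Step 6: +2 new -> 22 infected
Step 7: +3 new -> 25 infected
Step 8: +1 new -> 26 infected
Step 9: +1 new -> 27 infected
Step 10: +0 new -> 27 infected

Answer: 27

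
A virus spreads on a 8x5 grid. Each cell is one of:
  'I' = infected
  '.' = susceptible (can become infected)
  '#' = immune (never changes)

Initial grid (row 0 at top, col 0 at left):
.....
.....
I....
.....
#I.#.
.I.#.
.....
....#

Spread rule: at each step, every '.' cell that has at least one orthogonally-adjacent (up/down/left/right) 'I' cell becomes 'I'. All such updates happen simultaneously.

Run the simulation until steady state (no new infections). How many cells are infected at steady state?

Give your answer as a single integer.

Step 0 (initial): 3 infected
Step 1: +8 new -> 11 infected
Step 2: +7 new -> 18 infected
Step 3: +7 new -> 25 infected
Step 4: +6 new -> 31 infected
Step 5: +4 new -> 35 infected
Step 6: +1 new -> 36 infected
Step 7: +0 new -> 36 infected

Answer: 36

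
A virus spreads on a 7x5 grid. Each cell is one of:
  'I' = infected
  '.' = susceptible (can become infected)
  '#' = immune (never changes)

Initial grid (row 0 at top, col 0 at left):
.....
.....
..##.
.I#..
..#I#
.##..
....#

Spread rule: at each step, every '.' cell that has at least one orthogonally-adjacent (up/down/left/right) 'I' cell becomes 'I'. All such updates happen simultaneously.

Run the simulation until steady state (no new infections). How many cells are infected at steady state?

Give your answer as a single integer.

Answer: 27

Derivation:
Step 0 (initial): 2 infected
Step 1: +5 new -> 7 infected
Step 2: +6 new -> 13 infected
Step 3: +6 new -> 19 infected
Step 4: +6 new -> 25 infected
Step 5: +2 new -> 27 infected
Step 6: +0 new -> 27 infected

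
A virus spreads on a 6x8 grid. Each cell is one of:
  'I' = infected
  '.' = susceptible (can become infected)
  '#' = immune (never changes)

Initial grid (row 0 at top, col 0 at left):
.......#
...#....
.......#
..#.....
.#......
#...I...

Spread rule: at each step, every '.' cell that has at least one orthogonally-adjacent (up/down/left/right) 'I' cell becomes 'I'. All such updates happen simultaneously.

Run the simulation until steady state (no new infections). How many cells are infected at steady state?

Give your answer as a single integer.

Answer: 42

Derivation:
Step 0 (initial): 1 infected
Step 1: +3 new -> 4 infected
Step 2: +5 new -> 9 infected
Step 3: +7 new -> 16 infected
Step 4: +5 new -> 21 infected
Step 5: +5 new -> 26 infected
Step 6: +5 new -> 31 infected
Step 7: +6 new -> 37 infected
Step 8: +3 new -> 40 infected
Step 9: +2 new -> 42 infected
Step 10: +0 new -> 42 infected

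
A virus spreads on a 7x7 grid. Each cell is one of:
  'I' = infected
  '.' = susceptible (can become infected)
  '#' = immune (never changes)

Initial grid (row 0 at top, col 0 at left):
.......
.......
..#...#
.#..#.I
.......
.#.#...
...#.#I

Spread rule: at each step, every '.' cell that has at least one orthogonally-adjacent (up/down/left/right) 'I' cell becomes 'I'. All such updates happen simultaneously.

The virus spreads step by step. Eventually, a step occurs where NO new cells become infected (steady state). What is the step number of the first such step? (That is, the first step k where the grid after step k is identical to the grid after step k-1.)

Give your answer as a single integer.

Answer: 10

Derivation:
Step 0 (initial): 2 infected
Step 1: +3 new -> 5 infected
Step 2: +3 new -> 8 infected
Step 3: +4 new -> 12 infected
Step 4: +6 new -> 18 infected
Step 5: +5 new -> 23 infected
Step 6: +5 new -> 28 infected
Step 7: +4 new -> 32 infected
Step 8: +6 new -> 38 infected
Step 9: +3 new -> 41 infected
Step 10: +0 new -> 41 infected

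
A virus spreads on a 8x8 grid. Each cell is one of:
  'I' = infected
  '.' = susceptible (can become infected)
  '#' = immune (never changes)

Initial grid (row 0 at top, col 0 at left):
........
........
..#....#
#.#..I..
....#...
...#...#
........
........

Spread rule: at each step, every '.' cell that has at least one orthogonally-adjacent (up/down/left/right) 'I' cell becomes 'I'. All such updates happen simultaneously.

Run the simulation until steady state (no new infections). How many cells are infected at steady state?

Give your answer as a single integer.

Step 0 (initial): 1 infected
Step 1: +4 new -> 5 infected
Step 2: +7 new -> 12 infected
Step 3: +9 new -> 21 infected
Step 4: +8 new -> 29 infected
Step 5: +9 new -> 38 infected
Step 6: +8 new -> 46 infected
Step 7: +6 new -> 52 infected
Step 8: +4 new -> 56 infected
Step 9: +1 new -> 57 infected
Step 10: +0 new -> 57 infected

Answer: 57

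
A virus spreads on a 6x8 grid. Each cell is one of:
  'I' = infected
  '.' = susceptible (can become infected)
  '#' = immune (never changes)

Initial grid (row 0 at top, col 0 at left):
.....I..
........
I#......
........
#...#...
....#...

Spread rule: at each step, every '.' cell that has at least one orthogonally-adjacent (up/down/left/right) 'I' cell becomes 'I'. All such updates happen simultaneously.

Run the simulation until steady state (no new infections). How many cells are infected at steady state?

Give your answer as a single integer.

Step 0 (initial): 2 infected
Step 1: +5 new -> 7 infected
Step 2: +8 new -> 15 infected
Step 3: +10 new -> 25 infected
Step 4: +9 new -> 34 infected
Step 5: +6 new -> 40 infected
Step 6: +3 new -> 43 infected
Step 7: +1 new -> 44 infected
Step 8: +0 new -> 44 infected

Answer: 44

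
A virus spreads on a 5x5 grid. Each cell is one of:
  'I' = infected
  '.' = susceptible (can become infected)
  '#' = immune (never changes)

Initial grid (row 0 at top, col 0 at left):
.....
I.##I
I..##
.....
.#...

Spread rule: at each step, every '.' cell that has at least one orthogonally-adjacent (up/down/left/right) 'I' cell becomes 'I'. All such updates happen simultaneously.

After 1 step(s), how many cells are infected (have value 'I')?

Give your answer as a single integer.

Step 0 (initial): 3 infected
Step 1: +5 new -> 8 infected

Answer: 8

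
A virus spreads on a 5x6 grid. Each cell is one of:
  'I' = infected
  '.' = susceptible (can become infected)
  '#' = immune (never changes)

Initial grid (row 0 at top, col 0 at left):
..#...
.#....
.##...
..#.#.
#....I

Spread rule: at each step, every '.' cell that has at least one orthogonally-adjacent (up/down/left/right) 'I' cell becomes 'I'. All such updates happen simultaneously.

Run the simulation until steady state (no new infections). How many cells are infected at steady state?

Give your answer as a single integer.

Answer: 23

Derivation:
Step 0 (initial): 1 infected
Step 1: +2 new -> 3 infected
Step 2: +2 new -> 5 infected
Step 3: +4 new -> 9 infected
Step 4: +4 new -> 13 infected
Step 5: +3 new -> 16 infected
Step 6: +3 new -> 19 infected
Step 7: +1 new -> 20 infected
Step 8: +1 new -> 21 infected
Step 9: +1 new -> 22 infected
Step 10: +1 new -> 23 infected
Step 11: +0 new -> 23 infected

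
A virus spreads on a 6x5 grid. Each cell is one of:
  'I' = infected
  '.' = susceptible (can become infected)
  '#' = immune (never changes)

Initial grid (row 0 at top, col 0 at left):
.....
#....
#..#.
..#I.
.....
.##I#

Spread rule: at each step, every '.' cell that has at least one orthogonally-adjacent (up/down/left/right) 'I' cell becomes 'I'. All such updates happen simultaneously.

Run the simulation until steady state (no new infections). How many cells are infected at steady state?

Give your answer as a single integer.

Step 0 (initial): 2 infected
Step 1: +2 new -> 4 infected
Step 2: +3 new -> 7 infected
Step 3: +2 new -> 9 infected
Step 4: +4 new -> 13 infected
Step 5: +5 new -> 18 infected
Step 6: +3 new -> 21 infected
Step 7: +1 new -> 22 infected
Step 8: +1 new -> 23 infected
Step 9: +0 new -> 23 infected

Answer: 23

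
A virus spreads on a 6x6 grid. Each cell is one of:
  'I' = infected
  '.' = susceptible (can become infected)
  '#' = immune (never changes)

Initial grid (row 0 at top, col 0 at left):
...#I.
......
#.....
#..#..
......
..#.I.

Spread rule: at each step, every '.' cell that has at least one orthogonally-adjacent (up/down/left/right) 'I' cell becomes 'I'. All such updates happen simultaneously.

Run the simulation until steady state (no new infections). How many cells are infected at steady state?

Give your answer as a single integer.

Answer: 31

Derivation:
Step 0 (initial): 2 infected
Step 1: +5 new -> 7 infected
Step 2: +6 new -> 13 infected
Step 3: +5 new -> 18 infected
Step 4: +5 new -> 23 infected
Step 5: +6 new -> 29 infected
Step 6: +2 new -> 31 infected
Step 7: +0 new -> 31 infected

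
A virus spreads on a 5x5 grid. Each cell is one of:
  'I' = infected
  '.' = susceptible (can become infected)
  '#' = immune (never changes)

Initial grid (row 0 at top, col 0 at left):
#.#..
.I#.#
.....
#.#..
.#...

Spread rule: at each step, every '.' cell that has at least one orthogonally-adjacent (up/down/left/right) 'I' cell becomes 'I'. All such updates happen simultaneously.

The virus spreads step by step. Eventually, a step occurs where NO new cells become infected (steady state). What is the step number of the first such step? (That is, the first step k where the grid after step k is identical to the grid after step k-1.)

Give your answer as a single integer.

Answer: 7

Derivation:
Step 0 (initial): 1 infected
Step 1: +3 new -> 4 infected
Step 2: +3 new -> 7 infected
Step 3: +1 new -> 8 infected
Step 4: +3 new -> 11 infected
Step 5: +3 new -> 14 infected
Step 6: +3 new -> 17 infected
Step 7: +0 new -> 17 infected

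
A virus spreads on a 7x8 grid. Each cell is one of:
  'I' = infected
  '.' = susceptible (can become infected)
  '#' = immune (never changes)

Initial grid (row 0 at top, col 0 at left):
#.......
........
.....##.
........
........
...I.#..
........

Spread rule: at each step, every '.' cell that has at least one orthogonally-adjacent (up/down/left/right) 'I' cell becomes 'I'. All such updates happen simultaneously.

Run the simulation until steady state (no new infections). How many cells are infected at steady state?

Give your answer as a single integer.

Answer: 52

Derivation:
Step 0 (initial): 1 infected
Step 1: +4 new -> 5 infected
Step 2: +6 new -> 11 infected
Step 3: +8 new -> 19 infected
Step 4: +9 new -> 28 infected
Step 5: +9 new -> 37 infected
Step 6: +7 new -> 44 infected
Step 7: +5 new -> 49 infected
Step 8: +2 new -> 51 infected
Step 9: +1 new -> 52 infected
Step 10: +0 new -> 52 infected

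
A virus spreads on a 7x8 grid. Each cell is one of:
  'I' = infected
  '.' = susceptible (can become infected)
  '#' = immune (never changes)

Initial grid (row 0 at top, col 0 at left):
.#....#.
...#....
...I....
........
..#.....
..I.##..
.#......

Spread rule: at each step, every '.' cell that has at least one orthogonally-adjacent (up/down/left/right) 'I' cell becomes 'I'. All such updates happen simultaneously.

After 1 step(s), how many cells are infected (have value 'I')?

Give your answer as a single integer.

Answer: 8

Derivation:
Step 0 (initial): 2 infected
Step 1: +6 new -> 8 infected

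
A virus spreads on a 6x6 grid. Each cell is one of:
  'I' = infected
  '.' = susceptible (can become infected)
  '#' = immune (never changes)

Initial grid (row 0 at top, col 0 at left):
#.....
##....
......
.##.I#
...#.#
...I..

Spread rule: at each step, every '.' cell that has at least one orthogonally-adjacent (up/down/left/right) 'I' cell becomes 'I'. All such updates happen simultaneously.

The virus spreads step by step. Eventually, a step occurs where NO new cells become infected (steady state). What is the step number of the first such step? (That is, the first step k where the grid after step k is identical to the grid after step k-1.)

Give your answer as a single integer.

Answer: 7

Derivation:
Step 0 (initial): 2 infected
Step 1: +5 new -> 7 infected
Step 2: +6 new -> 13 infected
Step 3: +6 new -> 19 infected
Step 4: +5 new -> 24 infected
Step 5: +3 new -> 27 infected
Step 6: +1 new -> 28 infected
Step 7: +0 new -> 28 infected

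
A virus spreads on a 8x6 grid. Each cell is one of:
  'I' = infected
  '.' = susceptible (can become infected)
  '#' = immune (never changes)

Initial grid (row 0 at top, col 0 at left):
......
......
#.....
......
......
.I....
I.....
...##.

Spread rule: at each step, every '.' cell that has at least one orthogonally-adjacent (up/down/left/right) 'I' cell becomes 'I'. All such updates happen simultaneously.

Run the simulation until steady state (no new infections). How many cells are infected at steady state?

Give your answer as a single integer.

Answer: 45

Derivation:
Step 0 (initial): 2 infected
Step 1: +5 new -> 7 infected
Step 2: +6 new -> 13 infected
Step 3: +7 new -> 20 infected
Step 4: +6 new -> 26 infected
Step 5: +7 new -> 33 infected
Step 6: +6 new -> 39 infected
Step 7: +3 new -> 42 infected
Step 8: +2 new -> 44 infected
Step 9: +1 new -> 45 infected
Step 10: +0 new -> 45 infected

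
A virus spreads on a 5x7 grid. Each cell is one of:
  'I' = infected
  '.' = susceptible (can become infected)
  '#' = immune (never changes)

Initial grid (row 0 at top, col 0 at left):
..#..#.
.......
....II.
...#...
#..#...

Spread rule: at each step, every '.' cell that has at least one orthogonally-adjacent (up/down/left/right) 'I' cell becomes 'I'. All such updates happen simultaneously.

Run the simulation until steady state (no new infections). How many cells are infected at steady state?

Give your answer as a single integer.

Answer: 30

Derivation:
Step 0 (initial): 2 infected
Step 1: +6 new -> 8 infected
Step 2: +7 new -> 15 infected
Step 3: +6 new -> 21 infected
Step 4: +4 new -> 25 infected
Step 5: +4 new -> 29 infected
Step 6: +1 new -> 30 infected
Step 7: +0 new -> 30 infected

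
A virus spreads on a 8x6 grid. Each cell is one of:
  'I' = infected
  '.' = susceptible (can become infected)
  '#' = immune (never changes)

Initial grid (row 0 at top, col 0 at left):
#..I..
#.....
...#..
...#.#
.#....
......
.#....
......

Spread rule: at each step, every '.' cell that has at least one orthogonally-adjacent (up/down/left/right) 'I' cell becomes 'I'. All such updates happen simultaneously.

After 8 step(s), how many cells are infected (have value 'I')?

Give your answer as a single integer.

Step 0 (initial): 1 infected
Step 1: +3 new -> 4 infected
Step 2: +4 new -> 8 infected
Step 3: +4 new -> 12 infected
Step 4: +4 new -> 16 infected
Step 5: +4 new -> 20 infected
Step 6: +5 new -> 25 infected
Step 7: +6 new -> 31 infected
Step 8: +5 new -> 36 infected

Answer: 36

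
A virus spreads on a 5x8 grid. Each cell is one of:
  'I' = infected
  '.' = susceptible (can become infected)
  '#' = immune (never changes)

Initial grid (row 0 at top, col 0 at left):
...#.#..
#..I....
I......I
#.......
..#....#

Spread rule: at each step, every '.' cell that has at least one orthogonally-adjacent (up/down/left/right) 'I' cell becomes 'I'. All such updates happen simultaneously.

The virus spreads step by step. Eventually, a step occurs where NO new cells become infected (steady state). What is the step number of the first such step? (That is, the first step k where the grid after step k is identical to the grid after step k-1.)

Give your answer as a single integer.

Step 0 (initial): 3 infected
Step 1: +7 new -> 10 infected
Step 2: +12 new -> 22 infected
Step 3: +8 new -> 30 infected
Step 4: +4 new -> 34 infected
Step 5: +0 new -> 34 infected

Answer: 5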